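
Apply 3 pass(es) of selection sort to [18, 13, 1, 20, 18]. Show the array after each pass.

Pass 1: Select minimum 1 at index 2, swap -> [1, 13, 18, 20, 18]
Pass 2: Select minimum 13 at index 1, swap -> [1, 13, 18, 20, 18]
Pass 3: Select minimum 18 at index 2, swap -> [1, 13, 18, 20, 18]


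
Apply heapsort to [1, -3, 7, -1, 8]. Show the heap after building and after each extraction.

Build heap: [8, 1, 7, -1, -3]
Extract 8: [7, 1, -3, -1, 8]
Extract 7: [1, -1, -3, 7, 8]
Extract 1: [-1, -3, 1, 7, 8]
Extract -1: [-3, -1, 1, 7, 8]


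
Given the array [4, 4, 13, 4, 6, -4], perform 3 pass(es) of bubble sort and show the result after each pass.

After pass 1: [4, 4, 4, 6, -4, 13] (3 swaps)
After pass 2: [4, 4, 4, -4, 6, 13] (1 swaps)
After pass 3: [4, 4, -4, 4, 6, 13] (1 swaps)
Total swaps: 5


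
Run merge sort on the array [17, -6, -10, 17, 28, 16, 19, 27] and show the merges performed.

Divide and conquer:
  Merge [17] + [-6] -> [-6, 17]
  Merge [-10] + [17] -> [-10, 17]
  Merge [-6, 17] + [-10, 17] -> [-10, -6, 17, 17]
  Merge [28] + [16] -> [16, 28]
  Merge [19] + [27] -> [19, 27]
  Merge [16, 28] + [19, 27] -> [16, 19, 27, 28]
  Merge [-10, -6, 17, 17] + [16, 19, 27, 28] -> [-10, -6, 16, 17, 17, 19, 27, 28]


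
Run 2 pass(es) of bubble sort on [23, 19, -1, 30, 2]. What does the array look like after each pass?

After pass 1: [19, -1, 23, 2, 30] (3 swaps)
After pass 2: [-1, 19, 2, 23, 30] (2 swaps)
Total swaps: 5


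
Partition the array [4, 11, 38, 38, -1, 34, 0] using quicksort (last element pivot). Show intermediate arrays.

Partition 1: pivot=0 at index 1 -> [-1, 0, 38, 38, 4, 34, 11]
Partition 2: pivot=11 at index 3 -> [-1, 0, 4, 11, 38, 34, 38]
Partition 3: pivot=38 at index 6 -> [-1, 0, 4, 11, 38, 34, 38]
Partition 4: pivot=34 at index 4 -> [-1, 0, 4, 11, 34, 38, 38]


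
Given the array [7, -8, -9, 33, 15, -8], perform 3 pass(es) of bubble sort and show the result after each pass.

After pass 1: [-8, -9, 7, 15, -8, 33] (4 swaps)
After pass 2: [-9, -8, 7, -8, 15, 33] (2 swaps)
After pass 3: [-9, -8, -8, 7, 15, 33] (1 swaps)
Total swaps: 7


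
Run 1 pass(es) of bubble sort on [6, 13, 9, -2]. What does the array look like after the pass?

After pass 1: [6, 9, -2, 13] (2 swaps)
Total swaps: 2


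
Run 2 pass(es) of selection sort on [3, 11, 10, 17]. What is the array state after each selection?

Pass 1: Select minimum 3 at index 0, swap -> [3, 11, 10, 17]
Pass 2: Select minimum 10 at index 2, swap -> [3, 10, 11, 17]


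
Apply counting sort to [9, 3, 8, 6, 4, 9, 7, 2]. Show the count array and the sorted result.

Count array: [0, 0, 1, 1, 1, 0, 1, 1, 1, 2]
(count[i] = number of elements equal to i)
Cumulative count: [0, 0, 1, 2, 3, 3, 4, 5, 6, 8]
Sorted: [2, 3, 4, 6, 7, 8, 9, 9]


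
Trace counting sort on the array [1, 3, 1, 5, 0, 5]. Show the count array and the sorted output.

Count array: [1, 2, 0, 1, 0, 2]
(count[i] = number of elements equal to i)
Cumulative count: [1, 3, 3, 4, 4, 6]
Sorted: [0, 1, 1, 3, 5, 5]


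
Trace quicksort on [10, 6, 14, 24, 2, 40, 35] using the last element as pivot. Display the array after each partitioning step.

Partition 1: pivot=35 at index 5 -> [10, 6, 14, 24, 2, 35, 40]
Partition 2: pivot=2 at index 0 -> [2, 6, 14, 24, 10, 35, 40]
Partition 3: pivot=10 at index 2 -> [2, 6, 10, 24, 14, 35, 40]
Partition 4: pivot=14 at index 3 -> [2, 6, 10, 14, 24, 35, 40]


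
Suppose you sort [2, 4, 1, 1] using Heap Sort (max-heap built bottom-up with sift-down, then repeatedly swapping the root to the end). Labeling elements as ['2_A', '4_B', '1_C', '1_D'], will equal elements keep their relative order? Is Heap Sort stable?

Trace Heap Sort on the labeled array (the key is the number; the letter only tracks identity):
  Build max-heap: [4_B, 2_A, 1_C, 1_D]
  Swap root 4_B to index 3, re-heapify first 3 -> [2_A, 1_D, 1_C, 4_B]
  Swap root 2_A to index 2, re-heapify first 2 -> [1_C, 1_D, 2_A, 4_B]
  Swap root 1_C to index 1, re-heapify first 1 -> [1_D, 1_C, 2_A, 4_B]
Final order: [1_D, 1_C, 2_A, 4_B]
Equal keys:
  value 1: originally 1_C, 1_D; after sorting 1_D, 1_C -> order changed
Equal keys were reordered, so Heap Sort is not stable: heap construction and root-to-end swaps move elements without regard to the original order of equal keys. (One such input is enough; an unstable sort may happen to preserve order on other inputs, but it gives no guarantee.)
Answer: Not stable


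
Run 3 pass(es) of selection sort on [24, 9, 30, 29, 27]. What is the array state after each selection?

Pass 1: Select minimum 9 at index 1, swap -> [9, 24, 30, 29, 27]
Pass 2: Select minimum 24 at index 1, swap -> [9, 24, 30, 29, 27]
Pass 3: Select minimum 27 at index 4, swap -> [9, 24, 27, 29, 30]


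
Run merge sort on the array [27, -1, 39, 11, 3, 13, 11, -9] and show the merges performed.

Divide and conquer:
  Merge [27] + [-1] -> [-1, 27]
  Merge [39] + [11] -> [11, 39]
  Merge [-1, 27] + [11, 39] -> [-1, 11, 27, 39]
  Merge [3] + [13] -> [3, 13]
  Merge [11] + [-9] -> [-9, 11]
  Merge [3, 13] + [-9, 11] -> [-9, 3, 11, 13]
  Merge [-1, 11, 27, 39] + [-9, 3, 11, 13] -> [-9, -1, 3, 11, 11, 13, 27, 39]


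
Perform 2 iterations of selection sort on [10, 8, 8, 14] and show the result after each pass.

Pass 1: Select minimum 8 at index 1, swap -> [8, 10, 8, 14]
Pass 2: Select minimum 8 at index 2, swap -> [8, 8, 10, 14]


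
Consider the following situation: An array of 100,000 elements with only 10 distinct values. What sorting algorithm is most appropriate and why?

Best choice: 3-way quicksort or Counting sort
Reason: 3-way (Dutch national flag) partitioning groups every copy of the pivot together, so with only d=10 distinct keys quicksort finishes in O(n log d) expected time, which is effectively linear; counting sort runs in O(n + k) where k is the size of the key range (not the number of distinct values), so it is linear when the 10 values are integers drawn from a small known range


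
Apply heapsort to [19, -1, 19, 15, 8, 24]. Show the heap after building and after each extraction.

Build heap: [24, 15, 19, -1, 8, 19]
Extract 24: [19, 15, 19, -1, 8, 24]
Extract 19: [19, 15, 8, -1, 19, 24]
Extract 19: [15, -1, 8, 19, 19, 24]
Extract 15: [8, -1, 15, 19, 19, 24]
Extract 8: [-1, 8, 15, 19, 19, 24]


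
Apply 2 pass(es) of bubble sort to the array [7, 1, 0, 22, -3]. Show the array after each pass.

After pass 1: [1, 0, 7, -3, 22] (3 swaps)
After pass 2: [0, 1, -3, 7, 22] (2 swaps)
Total swaps: 5


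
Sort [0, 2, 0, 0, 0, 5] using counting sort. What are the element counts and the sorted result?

Count array: [4, 0, 1, 0, 0, 1]
(count[i] = number of elements equal to i)
Cumulative count: [4, 4, 5, 5, 5, 6]
Sorted: [0, 0, 0, 0, 2, 5]


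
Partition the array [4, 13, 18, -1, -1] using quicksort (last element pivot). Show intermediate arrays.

Partition 1: pivot=-1 at index 1 -> [-1, -1, 18, 4, 13]
Partition 2: pivot=13 at index 3 -> [-1, -1, 4, 13, 18]


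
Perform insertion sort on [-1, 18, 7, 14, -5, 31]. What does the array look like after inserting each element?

First element -1 is already 'sorted'
Insert 18: shifted 0 elements -> [-1, 18, 7, 14, -5, 31]
Insert 7: shifted 1 elements -> [-1, 7, 18, 14, -5, 31]
Insert 14: shifted 1 elements -> [-1, 7, 14, 18, -5, 31]
Insert -5: shifted 4 elements -> [-5, -1, 7, 14, 18, 31]
Insert 31: shifted 0 elements -> [-5, -1, 7, 14, 18, 31]


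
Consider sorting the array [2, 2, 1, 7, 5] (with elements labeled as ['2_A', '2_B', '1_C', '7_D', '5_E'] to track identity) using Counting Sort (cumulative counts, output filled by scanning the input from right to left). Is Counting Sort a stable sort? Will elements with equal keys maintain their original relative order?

Trace Counting Sort on the labeled array (the key is the number; the letter only tracks identity):
  Counts for values 0..7: [0, 1, 2, 0, 0, 1, 0, 1]
  Cumulative counts: [0, 1, 3, 3, 3, 4, 4, 5]
  Scan right to left: place 5_E at output index 3
  Scan right to left: place 7_D at output index 4
  Scan right to left: place 1_C at output index 0
  Scan right to left: place 2_B at output index 2
  Scan right to left: place 2_A at output index 1
  Output: [1_C, 2_A, 2_B, 5_E, 7_D]
Equal keys:
  value 2: originally 2_A, 2_B; after sorting 2_A, 2_B -> order preserved
All equal keys kept their original relative order. Counting Sort is stable: scanning the input right to left with decreasing cumulative counts places later duplicates at later output positions.
Answer: Stable


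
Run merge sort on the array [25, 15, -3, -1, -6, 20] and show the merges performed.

Divide and conquer:
  Merge [15] + [-3] -> [-3, 15]
  Merge [25] + [-3, 15] -> [-3, 15, 25]
  Merge [-6] + [20] -> [-6, 20]
  Merge [-1] + [-6, 20] -> [-6, -1, 20]
  Merge [-3, 15, 25] + [-6, -1, 20] -> [-6, -3, -1, 15, 20, 25]


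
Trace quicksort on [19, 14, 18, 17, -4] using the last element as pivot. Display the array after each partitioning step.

Partition 1: pivot=-4 at index 0 -> [-4, 14, 18, 17, 19]
Partition 2: pivot=19 at index 4 -> [-4, 14, 18, 17, 19]
Partition 3: pivot=17 at index 2 -> [-4, 14, 17, 18, 19]


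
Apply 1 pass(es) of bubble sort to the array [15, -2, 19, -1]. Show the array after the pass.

After pass 1: [-2, 15, -1, 19] (2 swaps)
Total swaps: 2


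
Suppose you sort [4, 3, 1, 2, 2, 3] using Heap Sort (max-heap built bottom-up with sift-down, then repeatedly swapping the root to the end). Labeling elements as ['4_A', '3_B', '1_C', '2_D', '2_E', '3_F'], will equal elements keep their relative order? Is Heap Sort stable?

Trace Heap Sort on the labeled array (the key is the number; the letter only tracks identity):
  Build max-heap: [4_A, 3_B, 3_F, 2_D, 2_E, 1_C]
  Swap root 4_A to index 5, re-heapify first 5 -> [3_B, 2_D, 3_F, 1_C, 2_E, 4_A]
  Swap root 3_B to index 4, re-heapify first 4 -> [3_F, 2_D, 2_E, 1_C, 3_B, 4_A]
  Swap root 3_F to index 3, re-heapify first 3 -> [2_D, 1_C, 2_E, 3_F, 3_B, 4_A]
  Swap root 2_D to index 2, re-heapify first 2 -> [2_E, 1_C, 2_D, 3_F, 3_B, 4_A]
  Swap root 2_E to index 1, re-heapify first 1 -> [1_C, 2_E, 2_D, 3_F, 3_B, 4_A]
Final order: [1_C, 2_E, 2_D, 3_F, 3_B, 4_A]
Equal keys:
  value 2: originally 2_D, 2_E; after sorting 2_E, 2_D -> order changed
  value 3: originally 3_B, 3_F; after sorting 3_F, 3_B -> order changed
Equal keys were reordered, so Heap Sort is not stable: heap construction and root-to-end swaps move elements without regard to the original order of equal keys. (One such input is enough; an unstable sort may happen to preserve order on other inputs, but it gives no guarantee.)
Answer: Not stable


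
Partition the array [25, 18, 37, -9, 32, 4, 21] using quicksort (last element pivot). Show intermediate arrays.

Partition 1: pivot=21 at index 3 -> [18, -9, 4, 21, 32, 37, 25]
Partition 2: pivot=4 at index 1 -> [-9, 4, 18, 21, 32, 37, 25]
Partition 3: pivot=25 at index 4 -> [-9, 4, 18, 21, 25, 37, 32]
Partition 4: pivot=32 at index 5 -> [-9, 4, 18, 21, 25, 32, 37]


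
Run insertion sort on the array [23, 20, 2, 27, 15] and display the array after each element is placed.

First element 23 is already 'sorted'
Insert 20: shifted 1 elements -> [20, 23, 2, 27, 15]
Insert 2: shifted 2 elements -> [2, 20, 23, 27, 15]
Insert 27: shifted 0 elements -> [2, 20, 23, 27, 15]
Insert 15: shifted 3 elements -> [2, 15, 20, 23, 27]


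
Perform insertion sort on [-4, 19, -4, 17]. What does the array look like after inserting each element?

First element -4 is already 'sorted'
Insert 19: shifted 0 elements -> [-4, 19, -4, 17]
Insert -4: shifted 1 elements -> [-4, -4, 19, 17]
Insert 17: shifted 1 elements -> [-4, -4, 17, 19]


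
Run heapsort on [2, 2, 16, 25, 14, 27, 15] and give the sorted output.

Build heap: [27, 25, 16, 2, 14, 2, 15]
Extract 27: [25, 15, 16, 2, 14, 2, 27]
Extract 25: [16, 15, 2, 2, 14, 25, 27]
Extract 16: [15, 14, 2, 2, 16, 25, 27]
Extract 15: [14, 2, 2, 15, 16, 25, 27]
Extract 14: [2, 2, 14, 15, 16, 25, 27]
Extract 2: [2, 2, 14, 15, 16, 25, 27]


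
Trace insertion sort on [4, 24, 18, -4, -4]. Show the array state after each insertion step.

First element 4 is already 'sorted'
Insert 24: shifted 0 elements -> [4, 24, 18, -4, -4]
Insert 18: shifted 1 elements -> [4, 18, 24, -4, -4]
Insert -4: shifted 3 elements -> [-4, 4, 18, 24, -4]
Insert -4: shifted 3 elements -> [-4, -4, 4, 18, 24]


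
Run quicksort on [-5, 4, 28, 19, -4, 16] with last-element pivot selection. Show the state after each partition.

Partition 1: pivot=16 at index 3 -> [-5, 4, -4, 16, 28, 19]
Partition 2: pivot=-4 at index 1 -> [-5, -4, 4, 16, 28, 19]
Partition 3: pivot=19 at index 4 -> [-5, -4, 4, 16, 19, 28]


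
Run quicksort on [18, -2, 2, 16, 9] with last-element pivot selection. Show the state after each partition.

Partition 1: pivot=9 at index 2 -> [-2, 2, 9, 16, 18]
Partition 2: pivot=2 at index 1 -> [-2, 2, 9, 16, 18]
Partition 3: pivot=18 at index 4 -> [-2, 2, 9, 16, 18]


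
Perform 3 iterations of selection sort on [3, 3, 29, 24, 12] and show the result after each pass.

Pass 1: Select minimum 3 at index 0, swap -> [3, 3, 29, 24, 12]
Pass 2: Select minimum 3 at index 1, swap -> [3, 3, 29, 24, 12]
Pass 3: Select minimum 12 at index 4, swap -> [3, 3, 12, 24, 29]


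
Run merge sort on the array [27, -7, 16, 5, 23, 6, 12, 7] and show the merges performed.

Divide and conquer:
  Merge [27] + [-7] -> [-7, 27]
  Merge [16] + [5] -> [5, 16]
  Merge [-7, 27] + [5, 16] -> [-7, 5, 16, 27]
  Merge [23] + [6] -> [6, 23]
  Merge [12] + [7] -> [7, 12]
  Merge [6, 23] + [7, 12] -> [6, 7, 12, 23]
  Merge [-7, 5, 16, 27] + [6, 7, 12, 23] -> [-7, 5, 6, 7, 12, 16, 23, 27]


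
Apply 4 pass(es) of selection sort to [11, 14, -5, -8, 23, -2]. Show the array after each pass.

Pass 1: Select minimum -8 at index 3, swap -> [-8, 14, -5, 11, 23, -2]
Pass 2: Select minimum -5 at index 2, swap -> [-8, -5, 14, 11, 23, -2]
Pass 3: Select minimum -2 at index 5, swap -> [-8, -5, -2, 11, 23, 14]
Pass 4: Select minimum 11 at index 3, swap -> [-8, -5, -2, 11, 23, 14]


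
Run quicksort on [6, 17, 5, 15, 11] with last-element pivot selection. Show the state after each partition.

Partition 1: pivot=11 at index 2 -> [6, 5, 11, 15, 17]
Partition 2: pivot=5 at index 0 -> [5, 6, 11, 15, 17]
Partition 3: pivot=17 at index 4 -> [5, 6, 11, 15, 17]


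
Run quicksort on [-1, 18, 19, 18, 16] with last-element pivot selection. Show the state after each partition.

Partition 1: pivot=16 at index 1 -> [-1, 16, 19, 18, 18]
Partition 2: pivot=18 at index 3 -> [-1, 16, 18, 18, 19]


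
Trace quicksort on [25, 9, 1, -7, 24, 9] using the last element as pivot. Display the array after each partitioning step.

Partition 1: pivot=9 at index 3 -> [9, 1, -7, 9, 24, 25]
Partition 2: pivot=-7 at index 0 -> [-7, 1, 9, 9, 24, 25]
Partition 3: pivot=9 at index 2 -> [-7, 1, 9, 9, 24, 25]
Partition 4: pivot=25 at index 5 -> [-7, 1, 9, 9, 24, 25]


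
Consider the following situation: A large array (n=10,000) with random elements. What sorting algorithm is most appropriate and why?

Best choice: Quicksort or Mergesort
Reason: Both have O(n log n) average case; quicksort has lower constant factors


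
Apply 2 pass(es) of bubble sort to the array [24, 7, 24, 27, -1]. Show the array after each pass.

After pass 1: [7, 24, 24, -1, 27] (2 swaps)
After pass 2: [7, 24, -1, 24, 27] (1 swaps)
Total swaps: 3


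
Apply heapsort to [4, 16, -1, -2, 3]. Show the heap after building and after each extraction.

Build heap: [16, 4, -1, -2, 3]
Extract 16: [4, 3, -1, -2, 16]
Extract 4: [3, -2, -1, 4, 16]
Extract 3: [-1, -2, 3, 4, 16]
Extract -1: [-2, -1, 3, 4, 16]


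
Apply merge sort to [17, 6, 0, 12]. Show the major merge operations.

Divide and conquer:
  Merge [17] + [6] -> [6, 17]
  Merge [0] + [12] -> [0, 12]
  Merge [6, 17] + [0, 12] -> [0, 6, 12, 17]


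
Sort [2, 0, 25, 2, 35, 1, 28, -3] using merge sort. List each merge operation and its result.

Divide and conquer:
  Merge [2] + [0] -> [0, 2]
  Merge [25] + [2] -> [2, 25]
  Merge [0, 2] + [2, 25] -> [0, 2, 2, 25]
  Merge [35] + [1] -> [1, 35]
  Merge [28] + [-3] -> [-3, 28]
  Merge [1, 35] + [-3, 28] -> [-3, 1, 28, 35]
  Merge [0, 2, 2, 25] + [-3, 1, 28, 35] -> [-3, 0, 1, 2, 2, 25, 28, 35]


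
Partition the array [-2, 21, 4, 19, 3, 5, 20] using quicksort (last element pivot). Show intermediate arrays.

Partition 1: pivot=20 at index 5 -> [-2, 4, 19, 3, 5, 20, 21]
Partition 2: pivot=5 at index 3 -> [-2, 4, 3, 5, 19, 20, 21]
Partition 3: pivot=3 at index 1 -> [-2, 3, 4, 5, 19, 20, 21]


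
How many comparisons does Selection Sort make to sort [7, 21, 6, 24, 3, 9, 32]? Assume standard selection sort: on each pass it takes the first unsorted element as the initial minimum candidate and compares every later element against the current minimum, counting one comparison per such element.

Pass 1: scan indices 1..6 for the minimum = 6 comparison(s); min is 3, place at index 0 -> [3, 21, 6, 24, 7, 9, 32]
Pass 2: scan indices 2..6 for the minimum = 5 comparison(s); min is 6, place at index 1 -> [3, 6, 21, 24, 7, 9, 32]
Pass 3: scan indices 3..6 for the minimum = 4 comparison(s); min is 7, place at index 2 -> [3, 6, 7, 24, 21, 9, 32]
Pass 4: scan indices 4..6 for the minimum = 3 comparison(s); min is 9, place at index 3 -> [3, 6, 7, 9, 21, 24, 32]
Pass 5: scan indices 5..6 for the minimum = 2 comparison(s); min is 21, place at index 4 -> [3, 6, 7, 9, 21, 24, 32]
Pass 6: scan indices 6..6 for the minimum = 1 comparison(s); min is 24, place at index 5 -> [3, 6, 7, 9, 21, 24, 32]
Selection sort always scans the whole unsorted suffix, so the count is (n-1) + (n-2) + ... + 1 = n(n-1)/2 = 7*6/2 = 21 regardless of the input order.
Total comparisons: 6 + 5 + 4 + 3 + 2 + 1 = 21


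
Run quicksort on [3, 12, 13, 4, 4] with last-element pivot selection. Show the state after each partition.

Partition 1: pivot=4 at index 2 -> [3, 4, 4, 12, 13]
Partition 2: pivot=4 at index 1 -> [3, 4, 4, 12, 13]
Partition 3: pivot=13 at index 4 -> [3, 4, 4, 12, 13]


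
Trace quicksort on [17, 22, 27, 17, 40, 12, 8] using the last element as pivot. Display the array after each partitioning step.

Partition 1: pivot=8 at index 0 -> [8, 22, 27, 17, 40, 12, 17]
Partition 2: pivot=17 at index 3 -> [8, 17, 12, 17, 40, 27, 22]
Partition 3: pivot=12 at index 1 -> [8, 12, 17, 17, 40, 27, 22]
Partition 4: pivot=22 at index 4 -> [8, 12, 17, 17, 22, 27, 40]
Partition 5: pivot=40 at index 6 -> [8, 12, 17, 17, 22, 27, 40]


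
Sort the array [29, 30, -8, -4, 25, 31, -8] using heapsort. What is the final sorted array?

Build heap: [31, 30, 29, -4, 25, -8, -8]
Extract 31: [30, 25, 29, -4, -8, -8, 31]
Extract 30: [29, 25, -8, -4, -8, 30, 31]
Extract 29: [25, -4, -8, -8, 29, 30, 31]
Extract 25: [-4, -8, -8, 25, 29, 30, 31]
Extract -4: [-8, -8, -4, 25, 29, 30, 31]
Extract -8: [-8, -8, -4, 25, 29, 30, 31]


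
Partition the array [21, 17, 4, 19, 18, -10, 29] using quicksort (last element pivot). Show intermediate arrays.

Partition 1: pivot=29 at index 6 -> [21, 17, 4, 19, 18, -10, 29]
Partition 2: pivot=-10 at index 0 -> [-10, 17, 4, 19, 18, 21, 29]
Partition 3: pivot=21 at index 5 -> [-10, 17, 4, 19, 18, 21, 29]
Partition 4: pivot=18 at index 3 -> [-10, 17, 4, 18, 19, 21, 29]
Partition 5: pivot=4 at index 1 -> [-10, 4, 17, 18, 19, 21, 29]


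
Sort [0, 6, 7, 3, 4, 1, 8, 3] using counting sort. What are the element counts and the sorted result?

Count array: [1, 1, 0, 2, 1, 0, 1, 1, 1]
(count[i] = number of elements equal to i)
Cumulative count: [1, 2, 2, 4, 5, 5, 6, 7, 8]
Sorted: [0, 1, 3, 3, 4, 6, 7, 8]


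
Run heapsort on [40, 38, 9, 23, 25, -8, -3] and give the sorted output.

Build heap: [40, 38, 9, 23, 25, -8, -3]
Extract 40: [38, 25, 9, 23, -3, -8, 40]
Extract 38: [25, 23, 9, -8, -3, 38, 40]
Extract 25: [23, -3, 9, -8, 25, 38, 40]
Extract 23: [9, -3, -8, 23, 25, 38, 40]
Extract 9: [-3, -8, 9, 23, 25, 38, 40]
Extract -3: [-8, -3, 9, 23, 25, 38, 40]


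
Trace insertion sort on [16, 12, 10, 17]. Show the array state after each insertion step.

First element 16 is already 'sorted'
Insert 12: shifted 1 elements -> [12, 16, 10, 17]
Insert 10: shifted 2 elements -> [10, 12, 16, 17]
Insert 17: shifted 0 elements -> [10, 12, 16, 17]


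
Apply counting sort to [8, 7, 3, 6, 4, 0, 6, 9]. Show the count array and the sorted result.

Count array: [1, 0, 0, 1, 1, 0, 2, 1, 1, 1]
(count[i] = number of elements equal to i)
Cumulative count: [1, 1, 1, 2, 3, 3, 5, 6, 7, 8]
Sorted: [0, 3, 4, 6, 6, 7, 8, 9]


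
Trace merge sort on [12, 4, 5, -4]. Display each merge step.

Divide and conquer:
  Merge [12] + [4] -> [4, 12]
  Merge [5] + [-4] -> [-4, 5]
  Merge [4, 12] + [-4, 5] -> [-4, 4, 5, 12]


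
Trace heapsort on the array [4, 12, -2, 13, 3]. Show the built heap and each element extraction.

Build heap: [13, 12, -2, 4, 3]
Extract 13: [12, 4, -2, 3, 13]
Extract 12: [4, 3, -2, 12, 13]
Extract 4: [3, -2, 4, 12, 13]
Extract 3: [-2, 3, 4, 12, 13]


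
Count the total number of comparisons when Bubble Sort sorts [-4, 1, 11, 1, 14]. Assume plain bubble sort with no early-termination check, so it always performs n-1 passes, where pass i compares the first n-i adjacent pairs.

Pass 1: compare adjacent pairs (0,1)..(3,4) = 4 comparison(s), 1 swap(s) -> [-4, 1, 1, 11, 14]
Pass 2: compare adjacent pairs (0,1)..(2,3) = 3 comparison(s), 0 swap(s) -> [-4, 1, 1, 11, 14]
Pass 3: compare adjacent pairs (0,1)..(1,2) = 2 comparison(s), 0 swap(s) -> [-4, 1, 1, 11, 14]
Pass 4: compare adjacent pairs (0,1)..(0,1) = 1 comparison(s), 0 swap(s) -> [-4, 1, 1, 11, 14]
Total comparisons: 4 + 3 + 2 + 1 = 10


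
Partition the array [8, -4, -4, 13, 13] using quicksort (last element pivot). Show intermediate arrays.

Partition 1: pivot=13 at index 4 -> [8, -4, -4, 13, 13]
Partition 2: pivot=13 at index 3 -> [8, -4, -4, 13, 13]
Partition 3: pivot=-4 at index 1 -> [-4, -4, 8, 13, 13]


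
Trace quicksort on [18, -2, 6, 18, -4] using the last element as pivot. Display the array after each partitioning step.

Partition 1: pivot=-4 at index 0 -> [-4, -2, 6, 18, 18]
Partition 2: pivot=18 at index 4 -> [-4, -2, 6, 18, 18]
Partition 3: pivot=18 at index 3 -> [-4, -2, 6, 18, 18]
Partition 4: pivot=6 at index 2 -> [-4, -2, 6, 18, 18]


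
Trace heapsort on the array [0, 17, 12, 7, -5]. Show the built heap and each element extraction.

Build heap: [17, 7, 12, 0, -5]
Extract 17: [12, 7, -5, 0, 17]
Extract 12: [7, 0, -5, 12, 17]
Extract 7: [0, -5, 7, 12, 17]
Extract 0: [-5, 0, 7, 12, 17]


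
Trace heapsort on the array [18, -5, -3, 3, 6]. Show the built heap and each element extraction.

Build heap: [18, 6, -3, 3, -5]
Extract 18: [6, 3, -3, -5, 18]
Extract 6: [3, -5, -3, 6, 18]
Extract 3: [-3, -5, 3, 6, 18]
Extract -3: [-5, -3, 3, 6, 18]


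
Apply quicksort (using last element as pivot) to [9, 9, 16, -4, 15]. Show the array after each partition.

Partition 1: pivot=15 at index 3 -> [9, 9, -4, 15, 16]
Partition 2: pivot=-4 at index 0 -> [-4, 9, 9, 15, 16]
Partition 3: pivot=9 at index 2 -> [-4, 9, 9, 15, 16]


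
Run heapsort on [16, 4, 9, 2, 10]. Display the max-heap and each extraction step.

Build heap: [16, 10, 9, 2, 4]
Extract 16: [10, 4, 9, 2, 16]
Extract 10: [9, 4, 2, 10, 16]
Extract 9: [4, 2, 9, 10, 16]
Extract 4: [2, 4, 9, 10, 16]


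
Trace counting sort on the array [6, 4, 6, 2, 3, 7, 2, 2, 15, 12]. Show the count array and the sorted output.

Count array: [0, 0, 3, 1, 1, 0, 2, 1, 0, 0, 0, 0, 1, 0, 0, 1]
(count[i] = number of elements equal to i)
Cumulative count: [0, 0, 3, 4, 5, 5, 7, 8, 8, 8, 8, 8, 9, 9, 9, 10]
Sorted: [2, 2, 2, 3, 4, 6, 6, 7, 12, 15]


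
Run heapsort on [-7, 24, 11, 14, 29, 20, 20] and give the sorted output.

Build heap: [29, 24, 20, 14, -7, 11, 20]
Extract 29: [24, 20, 20, 14, -7, 11, 29]
Extract 24: [20, 14, 20, 11, -7, 24, 29]
Extract 20: [20, 14, -7, 11, 20, 24, 29]
Extract 20: [14, 11, -7, 20, 20, 24, 29]
Extract 14: [11, -7, 14, 20, 20, 24, 29]
Extract 11: [-7, 11, 14, 20, 20, 24, 29]


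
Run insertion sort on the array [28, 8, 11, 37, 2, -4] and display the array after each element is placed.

First element 28 is already 'sorted'
Insert 8: shifted 1 elements -> [8, 28, 11, 37, 2, -4]
Insert 11: shifted 1 elements -> [8, 11, 28, 37, 2, -4]
Insert 37: shifted 0 elements -> [8, 11, 28, 37, 2, -4]
Insert 2: shifted 4 elements -> [2, 8, 11, 28, 37, -4]
Insert -4: shifted 5 elements -> [-4, 2, 8, 11, 28, 37]


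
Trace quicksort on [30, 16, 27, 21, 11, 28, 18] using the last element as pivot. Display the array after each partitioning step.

Partition 1: pivot=18 at index 2 -> [16, 11, 18, 21, 30, 28, 27]
Partition 2: pivot=11 at index 0 -> [11, 16, 18, 21, 30, 28, 27]
Partition 3: pivot=27 at index 4 -> [11, 16, 18, 21, 27, 28, 30]
Partition 4: pivot=30 at index 6 -> [11, 16, 18, 21, 27, 28, 30]


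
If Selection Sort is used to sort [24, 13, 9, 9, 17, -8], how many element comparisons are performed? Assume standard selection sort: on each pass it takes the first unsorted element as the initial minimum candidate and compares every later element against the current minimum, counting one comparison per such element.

Pass 1: scan indices 1..5 for the minimum = 5 comparison(s); min is -8, place at index 0 -> [-8, 13, 9, 9, 17, 24]
Pass 2: scan indices 2..5 for the minimum = 4 comparison(s); min is 9, place at index 1 -> [-8, 9, 13, 9, 17, 24]
Pass 3: scan indices 3..5 for the minimum = 3 comparison(s); min is 9, place at index 2 -> [-8, 9, 9, 13, 17, 24]
Pass 4: scan indices 4..5 for the minimum = 2 comparison(s); min is 13, place at index 3 -> [-8, 9, 9, 13, 17, 24]
Pass 5: scan indices 5..5 for the minimum = 1 comparison(s); min is 17, place at index 4 -> [-8, 9, 9, 13, 17, 24]
Selection sort always scans the whole unsorted suffix, so the count is (n-1) + (n-2) + ... + 1 = n(n-1)/2 = 6*5/2 = 15 regardless of the input order.
Total comparisons: 5 + 4 + 3 + 2 + 1 = 15


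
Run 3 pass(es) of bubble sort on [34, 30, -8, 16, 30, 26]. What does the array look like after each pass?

After pass 1: [30, -8, 16, 30, 26, 34] (5 swaps)
After pass 2: [-8, 16, 30, 26, 30, 34] (3 swaps)
After pass 3: [-8, 16, 26, 30, 30, 34] (1 swaps)
Total swaps: 9


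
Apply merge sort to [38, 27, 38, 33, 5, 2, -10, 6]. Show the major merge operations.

Divide and conquer:
  Merge [38] + [27] -> [27, 38]
  Merge [38] + [33] -> [33, 38]
  Merge [27, 38] + [33, 38] -> [27, 33, 38, 38]
  Merge [5] + [2] -> [2, 5]
  Merge [-10] + [6] -> [-10, 6]
  Merge [2, 5] + [-10, 6] -> [-10, 2, 5, 6]
  Merge [27, 33, 38, 38] + [-10, 2, 5, 6] -> [-10, 2, 5, 6, 27, 33, 38, 38]


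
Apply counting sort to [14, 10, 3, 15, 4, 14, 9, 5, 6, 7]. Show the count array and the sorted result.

Count array: [0, 0, 0, 1, 1, 1, 1, 1, 0, 1, 1, 0, 0, 0, 2, 1]
(count[i] = number of elements equal to i)
Cumulative count: [0, 0, 0, 1, 2, 3, 4, 5, 5, 6, 7, 7, 7, 7, 9, 10]
Sorted: [3, 4, 5, 6, 7, 9, 10, 14, 14, 15]


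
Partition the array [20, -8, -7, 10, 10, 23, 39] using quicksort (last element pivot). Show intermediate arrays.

Partition 1: pivot=39 at index 6 -> [20, -8, -7, 10, 10, 23, 39]
Partition 2: pivot=23 at index 5 -> [20, -8, -7, 10, 10, 23, 39]
Partition 3: pivot=10 at index 3 -> [-8, -7, 10, 10, 20, 23, 39]
Partition 4: pivot=10 at index 2 -> [-8, -7, 10, 10, 20, 23, 39]
Partition 5: pivot=-7 at index 1 -> [-8, -7, 10, 10, 20, 23, 39]


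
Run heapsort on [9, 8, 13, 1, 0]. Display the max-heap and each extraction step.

Build heap: [13, 8, 9, 1, 0]
Extract 13: [9, 8, 0, 1, 13]
Extract 9: [8, 1, 0, 9, 13]
Extract 8: [1, 0, 8, 9, 13]
Extract 1: [0, 1, 8, 9, 13]


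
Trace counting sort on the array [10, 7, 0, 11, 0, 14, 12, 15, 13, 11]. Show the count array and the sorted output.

Count array: [2, 0, 0, 0, 0, 0, 0, 1, 0, 0, 1, 2, 1, 1, 1, 1]
(count[i] = number of elements equal to i)
Cumulative count: [2, 2, 2, 2, 2, 2, 2, 3, 3, 3, 4, 6, 7, 8, 9, 10]
Sorted: [0, 0, 7, 10, 11, 11, 12, 13, 14, 15]


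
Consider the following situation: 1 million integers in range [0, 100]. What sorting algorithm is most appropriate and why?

Best choice: Counting sort
Reason: O(n + k) where k=100 is small; linear time beats O(n log n)


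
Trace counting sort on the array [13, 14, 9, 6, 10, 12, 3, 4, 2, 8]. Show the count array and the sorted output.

Count array: [0, 0, 1, 1, 1, 0, 1, 0, 1, 1, 1, 0, 1, 1, 1]
(count[i] = number of elements equal to i)
Cumulative count: [0, 0, 1, 2, 3, 3, 4, 4, 5, 6, 7, 7, 8, 9, 10]
Sorted: [2, 3, 4, 6, 8, 9, 10, 12, 13, 14]


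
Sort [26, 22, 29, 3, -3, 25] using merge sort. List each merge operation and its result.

Divide and conquer:
  Merge [22] + [29] -> [22, 29]
  Merge [26] + [22, 29] -> [22, 26, 29]
  Merge [-3] + [25] -> [-3, 25]
  Merge [3] + [-3, 25] -> [-3, 3, 25]
  Merge [22, 26, 29] + [-3, 3, 25] -> [-3, 3, 22, 25, 26, 29]


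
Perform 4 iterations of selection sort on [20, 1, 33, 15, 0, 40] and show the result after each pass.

Pass 1: Select minimum 0 at index 4, swap -> [0, 1, 33, 15, 20, 40]
Pass 2: Select minimum 1 at index 1, swap -> [0, 1, 33, 15, 20, 40]
Pass 3: Select minimum 15 at index 3, swap -> [0, 1, 15, 33, 20, 40]
Pass 4: Select minimum 20 at index 4, swap -> [0, 1, 15, 20, 33, 40]


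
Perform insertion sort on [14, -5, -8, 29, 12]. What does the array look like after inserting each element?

First element 14 is already 'sorted'
Insert -5: shifted 1 elements -> [-5, 14, -8, 29, 12]
Insert -8: shifted 2 elements -> [-8, -5, 14, 29, 12]
Insert 29: shifted 0 elements -> [-8, -5, 14, 29, 12]
Insert 12: shifted 2 elements -> [-8, -5, 12, 14, 29]


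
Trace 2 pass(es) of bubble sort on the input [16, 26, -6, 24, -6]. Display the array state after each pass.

After pass 1: [16, -6, 24, -6, 26] (3 swaps)
After pass 2: [-6, 16, -6, 24, 26] (2 swaps)
Total swaps: 5


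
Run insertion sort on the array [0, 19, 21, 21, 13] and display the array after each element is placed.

First element 0 is already 'sorted'
Insert 19: shifted 0 elements -> [0, 19, 21, 21, 13]
Insert 21: shifted 0 elements -> [0, 19, 21, 21, 13]
Insert 21: shifted 0 elements -> [0, 19, 21, 21, 13]
Insert 13: shifted 3 elements -> [0, 13, 19, 21, 21]


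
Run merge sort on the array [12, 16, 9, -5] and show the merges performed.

Divide and conquer:
  Merge [12] + [16] -> [12, 16]
  Merge [9] + [-5] -> [-5, 9]
  Merge [12, 16] + [-5, 9] -> [-5, 9, 12, 16]


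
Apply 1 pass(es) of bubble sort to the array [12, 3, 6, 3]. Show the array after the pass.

After pass 1: [3, 6, 3, 12] (3 swaps)
Total swaps: 3


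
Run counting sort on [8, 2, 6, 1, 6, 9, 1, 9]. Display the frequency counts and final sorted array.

Count array: [0, 2, 1, 0, 0, 0, 2, 0, 1, 2]
(count[i] = number of elements equal to i)
Cumulative count: [0, 2, 3, 3, 3, 3, 5, 5, 6, 8]
Sorted: [1, 1, 2, 6, 6, 8, 9, 9]


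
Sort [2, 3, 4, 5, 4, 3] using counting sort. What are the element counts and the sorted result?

Count array: [0, 0, 1, 2, 2, 1]
(count[i] = number of elements equal to i)
Cumulative count: [0, 0, 1, 3, 5, 6]
Sorted: [2, 3, 3, 4, 4, 5]


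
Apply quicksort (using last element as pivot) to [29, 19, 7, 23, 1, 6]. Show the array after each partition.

Partition 1: pivot=6 at index 1 -> [1, 6, 7, 23, 29, 19]
Partition 2: pivot=19 at index 3 -> [1, 6, 7, 19, 29, 23]
Partition 3: pivot=23 at index 4 -> [1, 6, 7, 19, 23, 29]


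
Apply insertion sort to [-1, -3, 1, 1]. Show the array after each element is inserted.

First element -1 is already 'sorted'
Insert -3: shifted 1 elements -> [-3, -1, 1, 1]
Insert 1: shifted 0 elements -> [-3, -1, 1, 1]
Insert 1: shifted 0 elements -> [-3, -1, 1, 1]


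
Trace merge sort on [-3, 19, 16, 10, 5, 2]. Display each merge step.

Divide and conquer:
  Merge [19] + [16] -> [16, 19]
  Merge [-3] + [16, 19] -> [-3, 16, 19]
  Merge [5] + [2] -> [2, 5]
  Merge [10] + [2, 5] -> [2, 5, 10]
  Merge [-3, 16, 19] + [2, 5, 10] -> [-3, 2, 5, 10, 16, 19]


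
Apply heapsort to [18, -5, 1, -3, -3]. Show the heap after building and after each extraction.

Build heap: [18, -3, 1, -5, -3]
Extract 18: [1, -3, -3, -5, 18]
Extract 1: [-3, -5, -3, 1, 18]
Extract -3: [-3, -5, -3, 1, 18]
Extract -3: [-5, -3, -3, 1, 18]


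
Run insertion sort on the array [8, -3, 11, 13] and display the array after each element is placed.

First element 8 is already 'sorted'
Insert -3: shifted 1 elements -> [-3, 8, 11, 13]
Insert 11: shifted 0 elements -> [-3, 8, 11, 13]
Insert 13: shifted 0 elements -> [-3, 8, 11, 13]


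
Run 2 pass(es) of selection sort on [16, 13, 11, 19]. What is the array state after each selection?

Pass 1: Select minimum 11 at index 2, swap -> [11, 13, 16, 19]
Pass 2: Select minimum 13 at index 1, swap -> [11, 13, 16, 19]


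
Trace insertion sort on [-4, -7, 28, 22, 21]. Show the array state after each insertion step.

First element -4 is already 'sorted'
Insert -7: shifted 1 elements -> [-7, -4, 28, 22, 21]
Insert 28: shifted 0 elements -> [-7, -4, 28, 22, 21]
Insert 22: shifted 1 elements -> [-7, -4, 22, 28, 21]
Insert 21: shifted 2 elements -> [-7, -4, 21, 22, 28]


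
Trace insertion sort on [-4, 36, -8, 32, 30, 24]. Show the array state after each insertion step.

First element -4 is already 'sorted'
Insert 36: shifted 0 elements -> [-4, 36, -8, 32, 30, 24]
Insert -8: shifted 2 elements -> [-8, -4, 36, 32, 30, 24]
Insert 32: shifted 1 elements -> [-8, -4, 32, 36, 30, 24]
Insert 30: shifted 2 elements -> [-8, -4, 30, 32, 36, 24]
Insert 24: shifted 3 elements -> [-8, -4, 24, 30, 32, 36]


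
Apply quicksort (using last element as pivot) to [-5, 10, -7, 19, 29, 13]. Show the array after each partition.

Partition 1: pivot=13 at index 3 -> [-5, 10, -7, 13, 29, 19]
Partition 2: pivot=-7 at index 0 -> [-7, 10, -5, 13, 29, 19]
Partition 3: pivot=-5 at index 1 -> [-7, -5, 10, 13, 29, 19]
Partition 4: pivot=19 at index 4 -> [-7, -5, 10, 13, 19, 29]


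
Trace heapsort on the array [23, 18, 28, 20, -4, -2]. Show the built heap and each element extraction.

Build heap: [28, 20, 23, 18, -4, -2]
Extract 28: [23, 20, -2, 18, -4, 28]
Extract 23: [20, 18, -2, -4, 23, 28]
Extract 20: [18, -4, -2, 20, 23, 28]
Extract 18: [-2, -4, 18, 20, 23, 28]
Extract -2: [-4, -2, 18, 20, 23, 28]


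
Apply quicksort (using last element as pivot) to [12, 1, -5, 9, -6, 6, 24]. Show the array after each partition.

Partition 1: pivot=24 at index 6 -> [12, 1, -5, 9, -6, 6, 24]
Partition 2: pivot=6 at index 3 -> [1, -5, -6, 6, 12, 9, 24]
Partition 3: pivot=-6 at index 0 -> [-6, -5, 1, 6, 12, 9, 24]
Partition 4: pivot=1 at index 2 -> [-6, -5, 1, 6, 12, 9, 24]
Partition 5: pivot=9 at index 4 -> [-6, -5, 1, 6, 9, 12, 24]


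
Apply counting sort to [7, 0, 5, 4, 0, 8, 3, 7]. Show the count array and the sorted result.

Count array: [2, 0, 0, 1, 1, 1, 0, 2, 1]
(count[i] = number of elements equal to i)
Cumulative count: [2, 2, 2, 3, 4, 5, 5, 7, 8]
Sorted: [0, 0, 3, 4, 5, 7, 7, 8]


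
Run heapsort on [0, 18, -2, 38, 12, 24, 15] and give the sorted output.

Build heap: [38, 18, 24, 0, 12, -2, 15]
Extract 38: [24, 18, 15, 0, 12, -2, 38]
Extract 24: [18, 12, 15, 0, -2, 24, 38]
Extract 18: [15, 12, -2, 0, 18, 24, 38]
Extract 15: [12, 0, -2, 15, 18, 24, 38]
Extract 12: [0, -2, 12, 15, 18, 24, 38]
Extract 0: [-2, 0, 12, 15, 18, 24, 38]


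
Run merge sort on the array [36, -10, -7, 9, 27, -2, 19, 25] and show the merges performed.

Divide and conquer:
  Merge [36] + [-10] -> [-10, 36]
  Merge [-7] + [9] -> [-7, 9]
  Merge [-10, 36] + [-7, 9] -> [-10, -7, 9, 36]
  Merge [27] + [-2] -> [-2, 27]
  Merge [19] + [25] -> [19, 25]
  Merge [-2, 27] + [19, 25] -> [-2, 19, 25, 27]
  Merge [-10, -7, 9, 36] + [-2, 19, 25, 27] -> [-10, -7, -2, 9, 19, 25, 27, 36]


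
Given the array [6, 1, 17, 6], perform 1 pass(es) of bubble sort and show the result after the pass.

After pass 1: [1, 6, 6, 17] (2 swaps)
Total swaps: 2


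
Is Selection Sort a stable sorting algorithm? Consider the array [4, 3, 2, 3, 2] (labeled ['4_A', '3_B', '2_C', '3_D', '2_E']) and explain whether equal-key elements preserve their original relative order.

Trace Selection Sort on the labeled array (the key is the number; the letter only tracks identity):
  Pass 1: minimum of unsorted part is 2_C at index 2; swap it with 4_A at index 0 -> [2_C, 3_B, 4_A, 3_D, 2_E]
  Pass 2: minimum of unsorted part is 2_E at index 4; swap it with 3_B at index 1 -> [2_C, 2_E, 4_A, 3_D, 3_B]
  Pass 3: minimum of unsorted part is 3_D at index 3; swap it with 4_A at index 2 -> [2_C, 2_E, 3_D, 4_A, 3_B]
  Pass 4: minimum of unsorted part is 3_B at index 4; swap it with 4_A at index 3 -> [2_C, 2_E, 3_D, 3_B, 4_A]
Final order: [2_C, 2_E, 3_D, 3_B, 4_A]
Equal keys:
  value 2: originally 2_C, 2_E; after sorting 2_C, 2_E -> order preserved
  value 3: originally 3_B, 3_D; after sorting 3_D, 3_B -> order changed
Equal keys were reordered, so Selection Sort is not stable: the long-range swap that moves the minimum into place can carry an element past an equal key. (One such input is enough; an unstable sort may happen to preserve order on other inputs, but it gives no guarantee.)
Answer: Not stable


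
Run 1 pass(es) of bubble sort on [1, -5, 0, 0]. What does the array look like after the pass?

After pass 1: [-5, 0, 0, 1] (3 swaps)
Total swaps: 3


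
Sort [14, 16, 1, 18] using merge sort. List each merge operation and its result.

Divide and conquer:
  Merge [14] + [16] -> [14, 16]
  Merge [1] + [18] -> [1, 18]
  Merge [14, 16] + [1, 18] -> [1, 14, 16, 18]


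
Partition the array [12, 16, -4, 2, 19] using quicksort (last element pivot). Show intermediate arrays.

Partition 1: pivot=19 at index 4 -> [12, 16, -4, 2, 19]
Partition 2: pivot=2 at index 1 -> [-4, 2, 12, 16, 19]
Partition 3: pivot=16 at index 3 -> [-4, 2, 12, 16, 19]


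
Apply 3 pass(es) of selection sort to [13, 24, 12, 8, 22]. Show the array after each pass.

Pass 1: Select minimum 8 at index 3, swap -> [8, 24, 12, 13, 22]
Pass 2: Select minimum 12 at index 2, swap -> [8, 12, 24, 13, 22]
Pass 3: Select minimum 13 at index 3, swap -> [8, 12, 13, 24, 22]


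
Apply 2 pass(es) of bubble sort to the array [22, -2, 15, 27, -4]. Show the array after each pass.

After pass 1: [-2, 15, 22, -4, 27] (3 swaps)
After pass 2: [-2, 15, -4, 22, 27] (1 swaps)
Total swaps: 4


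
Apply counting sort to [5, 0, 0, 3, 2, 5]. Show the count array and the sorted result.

Count array: [2, 0, 1, 1, 0, 2]
(count[i] = number of elements equal to i)
Cumulative count: [2, 2, 3, 4, 4, 6]
Sorted: [0, 0, 2, 3, 5, 5]


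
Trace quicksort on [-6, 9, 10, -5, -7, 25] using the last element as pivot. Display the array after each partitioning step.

Partition 1: pivot=25 at index 5 -> [-6, 9, 10, -5, -7, 25]
Partition 2: pivot=-7 at index 0 -> [-7, 9, 10, -5, -6, 25]
Partition 3: pivot=-6 at index 1 -> [-7, -6, 10, -5, 9, 25]
Partition 4: pivot=9 at index 3 -> [-7, -6, -5, 9, 10, 25]


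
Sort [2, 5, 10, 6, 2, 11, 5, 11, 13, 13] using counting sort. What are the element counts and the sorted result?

Count array: [0, 0, 2, 0, 0, 2, 1, 0, 0, 0, 1, 2, 0, 2]
(count[i] = number of elements equal to i)
Cumulative count: [0, 0, 2, 2, 2, 4, 5, 5, 5, 5, 6, 8, 8, 10]
Sorted: [2, 2, 5, 5, 6, 10, 11, 11, 13, 13]


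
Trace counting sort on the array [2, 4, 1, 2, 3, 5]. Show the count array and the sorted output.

Count array: [0, 1, 2, 1, 1, 1]
(count[i] = number of elements equal to i)
Cumulative count: [0, 1, 3, 4, 5, 6]
Sorted: [1, 2, 2, 3, 4, 5]


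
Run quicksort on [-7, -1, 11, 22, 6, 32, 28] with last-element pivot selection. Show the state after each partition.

Partition 1: pivot=28 at index 5 -> [-7, -1, 11, 22, 6, 28, 32]
Partition 2: pivot=6 at index 2 -> [-7, -1, 6, 22, 11, 28, 32]
Partition 3: pivot=-1 at index 1 -> [-7, -1, 6, 22, 11, 28, 32]
Partition 4: pivot=11 at index 3 -> [-7, -1, 6, 11, 22, 28, 32]


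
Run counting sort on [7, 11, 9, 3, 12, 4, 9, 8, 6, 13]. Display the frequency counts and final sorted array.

Count array: [0, 0, 0, 1, 1, 0, 1, 1, 1, 2, 0, 1, 1, 1]
(count[i] = number of elements equal to i)
Cumulative count: [0, 0, 0, 1, 2, 2, 3, 4, 5, 7, 7, 8, 9, 10]
Sorted: [3, 4, 6, 7, 8, 9, 9, 11, 12, 13]
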